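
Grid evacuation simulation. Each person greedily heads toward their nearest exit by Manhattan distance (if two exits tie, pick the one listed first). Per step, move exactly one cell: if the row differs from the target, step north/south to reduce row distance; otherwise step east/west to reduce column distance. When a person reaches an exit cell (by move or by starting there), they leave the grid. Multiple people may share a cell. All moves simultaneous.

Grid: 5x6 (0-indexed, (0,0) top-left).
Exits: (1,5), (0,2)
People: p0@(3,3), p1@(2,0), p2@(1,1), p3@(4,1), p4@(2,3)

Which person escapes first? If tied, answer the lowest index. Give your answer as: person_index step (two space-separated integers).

Step 1: p0:(3,3)->(2,3) | p1:(2,0)->(1,0) | p2:(1,1)->(0,1) | p3:(4,1)->(3,1) | p4:(2,3)->(1,3)
Step 2: p0:(2,3)->(1,3) | p1:(1,0)->(0,0) | p2:(0,1)->(0,2)->EXIT | p3:(3,1)->(2,1) | p4:(1,3)->(1,4)
Step 3: p0:(1,3)->(1,4) | p1:(0,0)->(0,1) | p2:escaped | p3:(2,1)->(1,1) | p4:(1,4)->(1,5)->EXIT
Step 4: p0:(1,4)->(1,5)->EXIT | p1:(0,1)->(0,2)->EXIT | p2:escaped | p3:(1,1)->(0,1) | p4:escaped
Step 5: p0:escaped | p1:escaped | p2:escaped | p3:(0,1)->(0,2)->EXIT | p4:escaped
Exit steps: [4, 4, 2, 5, 3]
First to escape: p2 at step 2

Answer: 2 2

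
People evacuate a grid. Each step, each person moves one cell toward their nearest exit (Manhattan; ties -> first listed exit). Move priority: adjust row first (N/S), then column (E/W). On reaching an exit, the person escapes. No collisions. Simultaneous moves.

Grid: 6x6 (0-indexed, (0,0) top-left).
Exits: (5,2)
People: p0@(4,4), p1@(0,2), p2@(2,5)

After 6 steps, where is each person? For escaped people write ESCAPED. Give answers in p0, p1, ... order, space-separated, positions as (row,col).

Step 1: p0:(4,4)->(5,4) | p1:(0,2)->(1,2) | p2:(2,5)->(3,5)
Step 2: p0:(5,4)->(5,3) | p1:(1,2)->(2,2) | p2:(3,5)->(4,5)
Step 3: p0:(5,3)->(5,2)->EXIT | p1:(2,2)->(3,2) | p2:(4,5)->(5,5)
Step 4: p0:escaped | p1:(3,2)->(4,2) | p2:(5,5)->(5,4)
Step 5: p0:escaped | p1:(4,2)->(5,2)->EXIT | p2:(5,4)->(5,3)
Step 6: p0:escaped | p1:escaped | p2:(5,3)->(5,2)->EXIT

ESCAPED ESCAPED ESCAPED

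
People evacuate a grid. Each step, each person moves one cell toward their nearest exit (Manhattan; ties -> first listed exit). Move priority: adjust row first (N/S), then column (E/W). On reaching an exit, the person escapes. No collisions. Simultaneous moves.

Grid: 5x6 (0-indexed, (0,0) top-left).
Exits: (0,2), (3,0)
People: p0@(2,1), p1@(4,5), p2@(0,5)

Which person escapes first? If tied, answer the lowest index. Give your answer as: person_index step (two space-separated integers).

Answer: 0 2

Derivation:
Step 1: p0:(2,1)->(3,1) | p1:(4,5)->(3,5) | p2:(0,5)->(0,4)
Step 2: p0:(3,1)->(3,0)->EXIT | p1:(3,5)->(3,4) | p2:(0,4)->(0,3)
Step 3: p0:escaped | p1:(3,4)->(3,3) | p2:(0,3)->(0,2)->EXIT
Step 4: p0:escaped | p1:(3,3)->(3,2) | p2:escaped
Step 5: p0:escaped | p1:(3,2)->(3,1) | p2:escaped
Step 6: p0:escaped | p1:(3,1)->(3,0)->EXIT | p2:escaped
Exit steps: [2, 6, 3]
First to escape: p0 at step 2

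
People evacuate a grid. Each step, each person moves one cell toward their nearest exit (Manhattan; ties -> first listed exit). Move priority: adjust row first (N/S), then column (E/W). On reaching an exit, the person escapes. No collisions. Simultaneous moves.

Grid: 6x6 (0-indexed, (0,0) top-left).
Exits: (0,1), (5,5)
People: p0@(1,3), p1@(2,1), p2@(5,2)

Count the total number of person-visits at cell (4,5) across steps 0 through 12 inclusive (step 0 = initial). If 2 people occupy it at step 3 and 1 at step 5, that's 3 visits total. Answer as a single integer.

Step 0: p0@(1,3) p1@(2,1) p2@(5,2) -> at (4,5): 0 [-], cum=0
Step 1: p0@(0,3) p1@(1,1) p2@(5,3) -> at (4,5): 0 [-], cum=0
Step 2: p0@(0,2) p1@ESC p2@(5,4) -> at (4,5): 0 [-], cum=0
Step 3: p0@ESC p1@ESC p2@ESC -> at (4,5): 0 [-], cum=0
Total visits = 0

Answer: 0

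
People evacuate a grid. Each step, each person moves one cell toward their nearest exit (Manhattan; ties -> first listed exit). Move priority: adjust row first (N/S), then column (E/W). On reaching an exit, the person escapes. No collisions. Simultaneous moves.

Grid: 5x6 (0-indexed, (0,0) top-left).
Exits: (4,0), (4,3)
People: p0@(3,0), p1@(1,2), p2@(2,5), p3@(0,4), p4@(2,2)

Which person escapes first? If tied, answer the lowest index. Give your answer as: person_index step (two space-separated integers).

Step 1: p0:(3,0)->(4,0)->EXIT | p1:(1,2)->(2,2) | p2:(2,5)->(3,5) | p3:(0,4)->(1,4) | p4:(2,2)->(3,2)
Step 2: p0:escaped | p1:(2,2)->(3,2) | p2:(3,5)->(4,5) | p3:(1,4)->(2,4) | p4:(3,2)->(4,2)
Step 3: p0:escaped | p1:(3,2)->(4,2) | p2:(4,5)->(4,4) | p3:(2,4)->(3,4) | p4:(4,2)->(4,3)->EXIT
Step 4: p0:escaped | p1:(4,2)->(4,3)->EXIT | p2:(4,4)->(4,3)->EXIT | p3:(3,4)->(4,4) | p4:escaped
Step 5: p0:escaped | p1:escaped | p2:escaped | p3:(4,4)->(4,3)->EXIT | p4:escaped
Exit steps: [1, 4, 4, 5, 3]
First to escape: p0 at step 1

Answer: 0 1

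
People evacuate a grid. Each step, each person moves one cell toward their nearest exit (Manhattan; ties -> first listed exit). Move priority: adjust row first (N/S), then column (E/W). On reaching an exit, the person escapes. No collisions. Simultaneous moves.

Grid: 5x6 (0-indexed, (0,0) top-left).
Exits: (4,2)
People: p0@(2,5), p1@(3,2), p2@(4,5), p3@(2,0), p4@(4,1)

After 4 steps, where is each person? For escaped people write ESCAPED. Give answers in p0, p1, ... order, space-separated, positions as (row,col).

Step 1: p0:(2,5)->(3,5) | p1:(3,2)->(4,2)->EXIT | p2:(4,5)->(4,4) | p3:(2,0)->(3,0) | p4:(4,1)->(4,2)->EXIT
Step 2: p0:(3,5)->(4,5) | p1:escaped | p2:(4,4)->(4,3) | p3:(3,0)->(4,0) | p4:escaped
Step 3: p0:(4,5)->(4,4) | p1:escaped | p2:(4,3)->(4,2)->EXIT | p3:(4,0)->(4,1) | p4:escaped
Step 4: p0:(4,4)->(4,3) | p1:escaped | p2:escaped | p3:(4,1)->(4,2)->EXIT | p4:escaped

(4,3) ESCAPED ESCAPED ESCAPED ESCAPED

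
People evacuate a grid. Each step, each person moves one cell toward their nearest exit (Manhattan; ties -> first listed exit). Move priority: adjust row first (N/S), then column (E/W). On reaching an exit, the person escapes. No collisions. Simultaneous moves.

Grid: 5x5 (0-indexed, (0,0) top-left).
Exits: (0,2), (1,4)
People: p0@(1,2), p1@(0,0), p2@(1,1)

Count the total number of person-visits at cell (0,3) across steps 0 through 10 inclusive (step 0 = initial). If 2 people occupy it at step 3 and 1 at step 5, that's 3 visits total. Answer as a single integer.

Step 0: p0@(1,2) p1@(0,0) p2@(1,1) -> at (0,3): 0 [-], cum=0
Step 1: p0@ESC p1@(0,1) p2@(0,1) -> at (0,3): 0 [-], cum=0
Step 2: p0@ESC p1@ESC p2@ESC -> at (0,3): 0 [-], cum=0
Total visits = 0

Answer: 0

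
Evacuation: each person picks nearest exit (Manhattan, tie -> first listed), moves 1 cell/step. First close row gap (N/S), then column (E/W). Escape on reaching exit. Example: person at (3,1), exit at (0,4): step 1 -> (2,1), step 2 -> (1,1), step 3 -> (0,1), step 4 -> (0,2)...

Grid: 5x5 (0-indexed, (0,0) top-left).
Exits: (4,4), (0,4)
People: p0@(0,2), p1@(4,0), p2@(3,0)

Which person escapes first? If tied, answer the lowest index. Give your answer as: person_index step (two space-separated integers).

Answer: 0 2

Derivation:
Step 1: p0:(0,2)->(0,3) | p1:(4,0)->(4,1) | p2:(3,0)->(4,0)
Step 2: p0:(0,3)->(0,4)->EXIT | p1:(4,1)->(4,2) | p2:(4,0)->(4,1)
Step 3: p0:escaped | p1:(4,2)->(4,3) | p2:(4,1)->(4,2)
Step 4: p0:escaped | p1:(4,3)->(4,4)->EXIT | p2:(4,2)->(4,3)
Step 5: p0:escaped | p1:escaped | p2:(4,3)->(4,4)->EXIT
Exit steps: [2, 4, 5]
First to escape: p0 at step 2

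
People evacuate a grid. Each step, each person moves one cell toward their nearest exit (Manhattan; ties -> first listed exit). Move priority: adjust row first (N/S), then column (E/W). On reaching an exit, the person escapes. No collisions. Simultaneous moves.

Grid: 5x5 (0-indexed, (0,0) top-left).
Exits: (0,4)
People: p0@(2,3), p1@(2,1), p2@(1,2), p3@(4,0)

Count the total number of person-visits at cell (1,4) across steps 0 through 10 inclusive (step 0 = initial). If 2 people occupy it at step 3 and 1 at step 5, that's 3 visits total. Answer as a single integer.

Step 0: p0@(2,3) p1@(2,1) p2@(1,2) p3@(4,0) -> at (1,4): 0 [-], cum=0
Step 1: p0@(1,3) p1@(1,1) p2@(0,2) p3@(3,0) -> at (1,4): 0 [-], cum=0
Step 2: p0@(0,3) p1@(0,1) p2@(0,3) p3@(2,0) -> at (1,4): 0 [-], cum=0
Step 3: p0@ESC p1@(0,2) p2@ESC p3@(1,0) -> at (1,4): 0 [-], cum=0
Step 4: p0@ESC p1@(0,3) p2@ESC p3@(0,0) -> at (1,4): 0 [-], cum=0
Step 5: p0@ESC p1@ESC p2@ESC p3@(0,1) -> at (1,4): 0 [-], cum=0
Step 6: p0@ESC p1@ESC p2@ESC p3@(0,2) -> at (1,4): 0 [-], cum=0
Step 7: p0@ESC p1@ESC p2@ESC p3@(0,3) -> at (1,4): 0 [-], cum=0
Step 8: p0@ESC p1@ESC p2@ESC p3@ESC -> at (1,4): 0 [-], cum=0
Total visits = 0

Answer: 0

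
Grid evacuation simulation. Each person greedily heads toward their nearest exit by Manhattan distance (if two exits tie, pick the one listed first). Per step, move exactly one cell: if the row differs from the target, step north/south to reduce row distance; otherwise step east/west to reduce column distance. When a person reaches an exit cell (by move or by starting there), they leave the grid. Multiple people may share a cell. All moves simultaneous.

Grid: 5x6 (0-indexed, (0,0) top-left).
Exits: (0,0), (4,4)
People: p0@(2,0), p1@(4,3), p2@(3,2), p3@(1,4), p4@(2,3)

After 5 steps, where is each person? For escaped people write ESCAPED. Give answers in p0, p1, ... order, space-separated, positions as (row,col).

Step 1: p0:(2,0)->(1,0) | p1:(4,3)->(4,4)->EXIT | p2:(3,2)->(4,2) | p3:(1,4)->(2,4) | p4:(2,3)->(3,3)
Step 2: p0:(1,0)->(0,0)->EXIT | p1:escaped | p2:(4,2)->(4,3) | p3:(2,4)->(3,4) | p4:(3,3)->(4,3)
Step 3: p0:escaped | p1:escaped | p2:(4,3)->(4,4)->EXIT | p3:(3,4)->(4,4)->EXIT | p4:(4,3)->(4,4)->EXIT

ESCAPED ESCAPED ESCAPED ESCAPED ESCAPED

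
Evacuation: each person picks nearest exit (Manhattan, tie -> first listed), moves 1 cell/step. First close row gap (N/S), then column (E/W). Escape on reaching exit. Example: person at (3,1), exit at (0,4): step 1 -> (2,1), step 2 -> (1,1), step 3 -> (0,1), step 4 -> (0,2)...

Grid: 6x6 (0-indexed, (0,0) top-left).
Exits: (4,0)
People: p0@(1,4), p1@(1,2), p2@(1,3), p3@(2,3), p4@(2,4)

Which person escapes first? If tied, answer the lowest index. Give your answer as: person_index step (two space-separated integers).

Step 1: p0:(1,4)->(2,4) | p1:(1,2)->(2,2) | p2:(1,3)->(2,3) | p3:(2,3)->(3,3) | p4:(2,4)->(3,4)
Step 2: p0:(2,4)->(3,4) | p1:(2,2)->(3,2) | p2:(2,3)->(3,3) | p3:(3,3)->(4,3) | p4:(3,4)->(4,4)
Step 3: p0:(3,4)->(4,4) | p1:(3,2)->(4,2) | p2:(3,3)->(4,3) | p3:(4,3)->(4,2) | p4:(4,4)->(4,3)
Step 4: p0:(4,4)->(4,3) | p1:(4,2)->(4,1) | p2:(4,3)->(4,2) | p3:(4,2)->(4,1) | p4:(4,3)->(4,2)
Step 5: p0:(4,3)->(4,2) | p1:(4,1)->(4,0)->EXIT | p2:(4,2)->(4,1) | p3:(4,1)->(4,0)->EXIT | p4:(4,2)->(4,1)
Step 6: p0:(4,2)->(4,1) | p1:escaped | p2:(4,1)->(4,0)->EXIT | p3:escaped | p4:(4,1)->(4,0)->EXIT
Step 7: p0:(4,1)->(4,0)->EXIT | p1:escaped | p2:escaped | p3:escaped | p4:escaped
Exit steps: [7, 5, 6, 5, 6]
First to escape: p1 at step 5

Answer: 1 5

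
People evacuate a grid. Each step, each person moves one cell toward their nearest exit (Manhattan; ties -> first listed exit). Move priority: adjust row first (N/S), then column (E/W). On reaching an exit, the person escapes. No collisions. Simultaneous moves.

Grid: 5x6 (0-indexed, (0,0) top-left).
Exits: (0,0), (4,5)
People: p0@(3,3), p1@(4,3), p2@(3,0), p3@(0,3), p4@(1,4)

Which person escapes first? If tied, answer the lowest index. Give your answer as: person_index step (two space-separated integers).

Answer: 1 2

Derivation:
Step 1: p0:(3,3)->(4,3) | p1:(4,3)->(4,4) | p2:(3,0)->(2,0) | p3:(0,3)->(0,2) | p4:(1,4)->(2,4)
Step 2: p0:(4,3)->(4,4) | p1:(4,4)->(4,5)->EXIT | p2:(2,0)->(1,0) | p3:(0,2)->(0,1) | p4:(2,4)->(3,4)
Step 3: p0:(4,4)->(4,5)->EXIT | p1:escaped | p2:(1,0)->(0,0)->EXIT | p3:(0,1)->(0,0)->EXIT | p4:(3,4)->(4,4)
Step 4: p0:escaped | p1:escaped | p2:escaped | p3:escaped | p4:(4,4)->(4,5)->EXIT
Exit steps: [3, 2, 3, 3, 4]
First to escape: p1 at step 2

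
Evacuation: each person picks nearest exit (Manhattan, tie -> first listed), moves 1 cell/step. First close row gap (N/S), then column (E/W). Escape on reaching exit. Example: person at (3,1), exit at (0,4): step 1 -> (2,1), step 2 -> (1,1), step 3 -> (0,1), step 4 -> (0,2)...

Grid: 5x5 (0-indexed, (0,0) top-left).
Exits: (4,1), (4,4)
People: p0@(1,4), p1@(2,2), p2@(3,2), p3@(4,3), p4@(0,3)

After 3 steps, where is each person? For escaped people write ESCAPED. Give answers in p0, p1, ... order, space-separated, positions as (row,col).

Step 1: p0:(1,4)->(2,4) | p1:(2,2)->(3,2) | p2:(3,2)->(4,2) | p3:(4,3)->(4,4)->EXIT | p4:(0,3)->(1,3)
Step 2: p0:(2,4)->(3,4) | p1:(3,2)->(4,2) | p2:(4,2)->(4,1)->EXIT | p3:escaped | p4:(1,3)->(2,3)
Step 3: p0:(3,4)->(4,4)->EXIT | p1:(4,2)->(4,1)->EXIT | p2:escaped | p3:escaped | p4:(2,3)->(3,3)

ESCAPED ESCAPED ESCAPED ESCAPED (3,3)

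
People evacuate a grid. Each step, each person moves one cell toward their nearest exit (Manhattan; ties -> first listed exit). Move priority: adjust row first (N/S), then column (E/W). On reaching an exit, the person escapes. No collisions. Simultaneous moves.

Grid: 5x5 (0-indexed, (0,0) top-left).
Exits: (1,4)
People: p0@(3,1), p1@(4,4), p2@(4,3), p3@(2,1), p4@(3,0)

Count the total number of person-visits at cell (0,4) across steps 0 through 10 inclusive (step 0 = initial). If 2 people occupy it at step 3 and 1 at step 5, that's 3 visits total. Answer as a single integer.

Step 0: p0@(3,1) p1@(4,4) p2@(4,3) p3@(2,1) p4@(3,0) -> at (0,4): 0 [-], cum=0
Step 1: p0@(2,1) p1@(3,4) p2@(3,3) p3@(1,1) p4@(2,0) -> at (0,4): 0 [-], cum=0
Step 2: p0@(1,1) p1@(2,4) p2@(2,3) p3@(1,2) p4@(1,0) -> at (0,4): 0 [-], cum=0
Step 3: p0@(1,2) p1@ESC p2@(1,3) p3@(1,3) p4@(1,1) -> at (0,4): 0 [-], cum=0
Step 4: p0@(1,3) p1@ESC p2@ESC p3@ESC p4@(1,2) -> at (0,4): 0 [-], cum=0
Step 5: p0@ESC p1@ESC p2@ESC p3@ESC p4@(1,3) -> at (0,4): 0 [-], cum=0
Step 6: p0@ESC p1@ESC p2@ESC p3@ESC p4@ESC -> at (0,4): 0 [-], cum=0
Total visits = 0

Answer: 0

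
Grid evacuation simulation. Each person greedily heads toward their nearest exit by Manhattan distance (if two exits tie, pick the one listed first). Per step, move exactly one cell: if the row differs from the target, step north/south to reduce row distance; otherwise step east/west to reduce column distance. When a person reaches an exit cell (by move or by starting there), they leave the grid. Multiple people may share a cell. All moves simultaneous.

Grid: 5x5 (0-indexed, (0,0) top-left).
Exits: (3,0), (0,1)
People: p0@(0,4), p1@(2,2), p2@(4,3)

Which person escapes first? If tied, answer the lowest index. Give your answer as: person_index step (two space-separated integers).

Step 1: p0:(0,4)->(0,3) | p1:(2,2)->(3,2) | p2:(4,3)->(3,3)
Step 2: p0:(0,3)->(0,2) | p1:(3,2)->(3,1) | p2:(3,3)->(3,2)
Step 3: p0:(0,2)->(0,1)->EXIT | p1:(3,1)->(3,0)->EXIT | p2:(3,2)->(3,1)
Step 4: p0:escaped | p1:escaped | p2:(3,1)->(3,0)->EXIT
Exit steps: [3, 3, 4]
First to escape: p0 at step 3

Answer: 0 3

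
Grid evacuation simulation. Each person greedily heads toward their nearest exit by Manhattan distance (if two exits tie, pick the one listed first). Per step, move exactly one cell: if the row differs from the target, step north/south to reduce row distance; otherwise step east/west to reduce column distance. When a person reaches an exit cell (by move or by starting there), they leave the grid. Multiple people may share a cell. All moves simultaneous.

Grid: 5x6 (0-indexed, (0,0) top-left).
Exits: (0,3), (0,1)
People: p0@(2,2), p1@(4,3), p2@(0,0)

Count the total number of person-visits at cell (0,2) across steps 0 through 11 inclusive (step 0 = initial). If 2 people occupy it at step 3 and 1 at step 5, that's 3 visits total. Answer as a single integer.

Step 0: p0@(2,2) p1@(4,3) p2@(0,0) -> at (0,2): 0 [-], cum=0
Step 1: p0@(1,2) p1@(3,3) p2@ESC -> at (0,2): 0 [-], cum=0
Step 2: p0@(0,2) p1@(2,3) p2@ESC -> at (0,2): 1 [p0], cum=1
Step 3: p0@ESC p1@(1,3) p2@ESC -> at (0,2): 0 [-], cum=1
Step 4: p0@ESC p1@ESC p2@ESC -> at (0,2): 0 [-], cum=1
Total visits = 1

Answer: 1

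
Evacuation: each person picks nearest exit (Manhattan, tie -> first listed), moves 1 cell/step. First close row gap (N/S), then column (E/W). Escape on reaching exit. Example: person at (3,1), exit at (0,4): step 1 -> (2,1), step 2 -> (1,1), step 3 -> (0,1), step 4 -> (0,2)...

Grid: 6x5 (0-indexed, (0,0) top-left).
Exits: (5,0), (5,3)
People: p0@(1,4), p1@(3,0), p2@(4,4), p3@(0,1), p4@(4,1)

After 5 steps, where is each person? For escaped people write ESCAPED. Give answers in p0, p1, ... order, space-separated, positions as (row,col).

Step 1: p0:(1,4)->(2,4) | p1:(3,0)->(4,0) | p2:(4,4)->(5,4) | p3:(0,1)->(1,1) | p4:(4,1)->(5,1)
Step 2: p0:(2,4)->(3,4) | p1:(4,0)->(5,0)->EXIT | p2:(5,4)->(5,3)->EXIT | p3:(1,1)->(2,1) | p4:(5,1)->(5,0)->EXIT
Step 3: p0:(3,4)->(4,4) | p1:escaped | p2:escaped | p3:(2,1)->(3,1) | p4:escaped
Step 4: p0:(4,4)->(5,4) | p1:escaped | p2:escaped | p3:(3,1)->(4,1) | p4:escaped
Step 5: p0:(5,4)->(5,3)->EXIT | p1:escaped | p2:escaped | p3:(4,1)->(5,1) | p4:escaped

ESCAPED ESCAPED ESCAPED (5,1) ESCAPED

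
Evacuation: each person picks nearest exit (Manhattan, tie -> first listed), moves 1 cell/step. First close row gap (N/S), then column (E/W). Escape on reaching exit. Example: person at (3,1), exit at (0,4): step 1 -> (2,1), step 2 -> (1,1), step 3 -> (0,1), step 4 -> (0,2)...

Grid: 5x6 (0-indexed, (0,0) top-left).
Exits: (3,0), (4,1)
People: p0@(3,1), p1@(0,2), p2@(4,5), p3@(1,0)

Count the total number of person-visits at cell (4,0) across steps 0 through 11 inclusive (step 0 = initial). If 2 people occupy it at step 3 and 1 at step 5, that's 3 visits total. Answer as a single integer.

Step 0: p0@(3,1) p1@(0,2) p2@(4,5) p3@(1,0) -> at (4,0): 0 [-], cum=0
Step 1: p0@ESC p1@(1,2) p2@(4,4) p3@(2,0) -> at (4,0): 0 [-], cum=0
Step 2: p0@ESC p1@(2,2) p2@(4,3) p3@ESC -> at (4,0): 0 [-], cum=0
Step 3: p0@ESC p1@(3,2) p2@(4,2) p3@ESC -> at (4,0): 0 [-], cum=0
Step 4: p0@ESC p1@(3,1) p2@ESC p3@ESC -> at (4,0): 0 [-], cum=0
Step 5: p0@ESC p1@ESC p2@ESC p3@ESC -> at (4,0): 0 [-], cum=0
Total visits = 0

Answer: 0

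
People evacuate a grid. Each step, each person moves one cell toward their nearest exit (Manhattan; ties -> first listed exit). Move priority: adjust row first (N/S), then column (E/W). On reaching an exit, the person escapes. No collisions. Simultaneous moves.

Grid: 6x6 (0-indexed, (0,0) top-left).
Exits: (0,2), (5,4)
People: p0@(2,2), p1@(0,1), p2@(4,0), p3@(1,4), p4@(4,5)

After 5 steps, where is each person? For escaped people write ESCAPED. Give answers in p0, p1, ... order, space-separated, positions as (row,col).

Step 1: p0:(2,2)->(1,2) | p1:(0,1)->(0,2)->EXIT | p2:(4,0)->(5,0) | p3:(1,4)->(0,4) | p4:(4,5)->(5,5)
Step 2: p0:(1,2)->(0,2)->EXIT | p1:escaped | p2:(5,0)->(5,1) | p3:(0,4)->(0,3) | p4:(5,5)->(5,4)->EXIT
Step 3: p0:escaped | p1:escaped | p2:(5,1)->(5,2) | p3:(0,3)->(0,2)->EXIT | p4:escaped
Step 4: p0:escaped | p1:escaped | p2:(5,2)->(5,3) | p3:escaped | p4:escaped
Step 5: p0:escaped | p1:escaped | p2:(5,3)->(5,4)->EXIT | p3:escaped | p4:escaped

ESCAPED ESCAPED ESCAPED ESCAPED ESCAPED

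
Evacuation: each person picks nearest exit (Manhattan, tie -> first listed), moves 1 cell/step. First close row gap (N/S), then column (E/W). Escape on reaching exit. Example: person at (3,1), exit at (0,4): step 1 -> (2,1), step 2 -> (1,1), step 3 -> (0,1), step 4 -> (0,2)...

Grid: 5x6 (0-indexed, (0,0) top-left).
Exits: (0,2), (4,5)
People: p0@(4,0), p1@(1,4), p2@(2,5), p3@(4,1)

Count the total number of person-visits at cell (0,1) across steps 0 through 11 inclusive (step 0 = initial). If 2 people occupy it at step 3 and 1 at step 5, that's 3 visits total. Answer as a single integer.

Answer: 0

Derivation:
Step 0: p0@(4,0) p1@(1,4) p2@(2,5) p3@(4,1) -> at (0,1): 0 [-], cum=0
Step 1: p0@(4,1) p1@(0,4) p2@(3,5) p3@(4,2) -> at (0,1): 0 [-], cum=0
Step 2: p0@(4,2) p1@(0,3) p2@ESC p3@(4,3) -> at (0,1): 0 [-], cum=0
Step 3: p0@(4,3) p1@ESC p2@ESC p3@(4,4) -> at (0,1): 0 [-], cum=0
Step 4: p0@(4,4) p1@ESC p2@ESC p3@ESC -> at (0,1): 0 [-], cum=0
Step 5: p0@ESC p1@ESC p2@ESC p3@ESC -> at (0,1): 0 [-], cum=0
Total visits = 0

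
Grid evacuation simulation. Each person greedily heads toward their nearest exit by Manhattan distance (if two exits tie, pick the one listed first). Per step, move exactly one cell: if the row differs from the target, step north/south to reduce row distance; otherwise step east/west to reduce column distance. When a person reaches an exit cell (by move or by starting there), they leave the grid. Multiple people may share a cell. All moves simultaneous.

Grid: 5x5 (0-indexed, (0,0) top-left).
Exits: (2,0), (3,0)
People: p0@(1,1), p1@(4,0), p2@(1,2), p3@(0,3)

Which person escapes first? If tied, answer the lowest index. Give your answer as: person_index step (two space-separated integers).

Step 1: p0:(1,1)->(2,1) | p1:(4,0)->(3,0)->EXIT | p2:(1,2)->(2,2) | p3:(0,3)->(1,3)
Step 2: p0:(2,1)->(2,0)->EXIT | p1:escaped | p2:(2,2)->(2,1) | p3:(1,3)->(2,3)
Step 3: p0:escaped | p1:escaped | p2:(2,1)->(2,0)->EXIT | p3:(2,3)->(2,2)
Step 4: p0:escaped | p1:escaped | p2:escaped | p3:(2,2)->(2,1)
Step 5: p0:escaped | p1:escaped | p2:escaped | p3:(2,1)->(2,0)->EXIT
Exit steps: [2, 1, 3, 5]
First to escape: p1 at step 1

Answer: 1 1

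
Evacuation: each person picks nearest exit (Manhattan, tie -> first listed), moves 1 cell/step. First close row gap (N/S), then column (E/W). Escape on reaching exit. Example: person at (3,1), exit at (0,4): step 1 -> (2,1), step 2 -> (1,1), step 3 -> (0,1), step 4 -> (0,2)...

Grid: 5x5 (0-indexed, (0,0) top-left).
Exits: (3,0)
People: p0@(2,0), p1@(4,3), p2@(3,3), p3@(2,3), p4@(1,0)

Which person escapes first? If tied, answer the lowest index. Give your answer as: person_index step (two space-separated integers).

Step 1: p0:(2,0)->(3,0)->EXIT | p1:(4,3)->(3,3) | p2:(3,3)->(3,2) | p3:(2,3)->(3,3) | p4:(1,0)->(2,0)
Step 2: p0:escaped | p1:(3,3)->(3,2) | p2:(3,2)->(3,1) | p3:(3,3)->(3,2) | p4:(2,0)->(3,0)->EXIT
Step 3: p0:escaped | p1:(3,2)->(3,1) | p2:(3,1)->(3,0)->EXIT | p3:(3,2)->(3,1) | p4:escaped
Step 4: p0:escaped | p1:(3,1)->(3,0)->EXIT | p2:escaped | p3:(3,1)->(3,0)->EXIT | p4:escaped
Exit steps: [1, 4, 3, 4, 2]
First to escape: p0 at step 1

Answer: 0 1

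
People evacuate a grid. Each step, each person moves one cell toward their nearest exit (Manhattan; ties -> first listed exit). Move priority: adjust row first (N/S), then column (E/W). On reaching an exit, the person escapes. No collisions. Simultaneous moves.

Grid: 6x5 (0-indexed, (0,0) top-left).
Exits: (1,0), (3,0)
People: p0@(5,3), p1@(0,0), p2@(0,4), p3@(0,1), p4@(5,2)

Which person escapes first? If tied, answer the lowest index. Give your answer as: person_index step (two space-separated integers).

Step 1: p0:(5,3)->(4,3) | p1:(0,0)->(1,0)->EXIT | p2:(0,4)->(1,4) | p3:(0,1)->(1,1) | p4:(5,2)->(4,2)
Step 2: p0:(4,3)->(3,3) | p1:escaped | p2:(1,4)->(1,3) | p3:(1,1)->(1,0)->EXIT | p4:(4,2)->(3,2)
Step 3: p0:(3,3)->(3,2) | p1:escaped | p2:(1,3)->(1,2) | p3:escaped | p4:(3,2)->(3,1)
Step 4: p0:(3,2)->(3,1) | p1:escaped | p2:(1,2)->(1,1) | p3:escaped | p4:(3,1)->(3,0)->EXIT
Step 5: p0:(3,1)->(3,0)->EXIT | p1:escaped | p2:(1,1)->(1,0)->EXIT | p3:escaped | p4:escaped
Exit steps: [5, 1, 5, 2, 4]
First to escape: p1 at step 1

Answer: 1 1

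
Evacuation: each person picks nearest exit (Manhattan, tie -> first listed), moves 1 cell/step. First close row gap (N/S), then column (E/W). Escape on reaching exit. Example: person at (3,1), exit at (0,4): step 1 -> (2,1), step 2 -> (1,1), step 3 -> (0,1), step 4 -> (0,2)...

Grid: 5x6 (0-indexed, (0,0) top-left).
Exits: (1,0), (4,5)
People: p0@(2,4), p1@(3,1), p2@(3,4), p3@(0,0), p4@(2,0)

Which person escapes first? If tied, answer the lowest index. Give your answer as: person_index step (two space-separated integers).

Answer: 3 1

Derivation:
Step 1: p0:(2,4)->(3,4) | p1:(3,1)->(2,1) | p2:(3,4)->(4,4) | p3:(0,0)->(1,0)->EXIT | p4:(2,0)->(1,0)->EXIT
Step 2: p0:(3,4)->(4,4) | p1:(2,1)->(1,1) | p2:(4,4)->(4,5)->EXIT | p3:escaped | p4:escaped
Step 3: p0:(4,4)->(4,5)->EXIT | p1:(1,1)->(1,0)->EXIT | p2:escaped | p3:escaped | p4:escaped
Exit steps: [3, 3, 2, 1, 1]
First to escape: p3 at step 1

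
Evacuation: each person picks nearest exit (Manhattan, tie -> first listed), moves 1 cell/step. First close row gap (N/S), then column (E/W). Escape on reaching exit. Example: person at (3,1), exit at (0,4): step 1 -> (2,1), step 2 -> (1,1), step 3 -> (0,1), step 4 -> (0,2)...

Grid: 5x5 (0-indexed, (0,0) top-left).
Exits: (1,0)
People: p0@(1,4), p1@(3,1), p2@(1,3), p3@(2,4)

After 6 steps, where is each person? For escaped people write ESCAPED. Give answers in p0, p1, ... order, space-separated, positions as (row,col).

Step 1: p0:(1,4)->(1,3) | p1:(3,1)->(2,1) | p2:(1,3)->(1,2) | p3:(2,4)->(1,4)
Step 2: p0:(1,3)->(1,2) | p1:(2,1)->(1,1) | p2:(1,2)->(1,1) | p3:(1,4)->(1,3)
Step 3: p0:(1,2)->(1,1) | p1:(1,1)->(1,0)->EXIT | p2:(1,1)->(1,0)->EXIT | p3:(1,3)->(1,2)
Step 4: p0:(1,1)->(1,0)->EXIT | p1:escaped | p2:escaped | p3:(1,2)->(1,1)
Step 5: p0:escaped | p1:escaped | p2:escaped | p3:(1,1)->(1,0)->EXIT

ESCAPED ESCAPED ESCAPED ESCAPED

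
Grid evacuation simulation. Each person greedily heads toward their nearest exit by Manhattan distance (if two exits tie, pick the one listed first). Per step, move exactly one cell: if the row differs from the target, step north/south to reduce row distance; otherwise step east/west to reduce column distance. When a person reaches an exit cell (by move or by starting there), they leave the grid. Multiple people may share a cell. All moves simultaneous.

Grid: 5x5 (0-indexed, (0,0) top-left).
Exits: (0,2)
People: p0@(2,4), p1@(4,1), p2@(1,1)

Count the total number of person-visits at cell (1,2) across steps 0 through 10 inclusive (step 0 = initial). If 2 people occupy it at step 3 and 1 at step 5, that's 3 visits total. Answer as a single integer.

Step 0: p0@(2,4) p1@(4,1) p2@(1,1) -> at (1,2): 0 [-], cum=0
Step 1: p0@(1,4) p1@(3,1) p2@(0,1) -> at (1,2): 0 [-], cum=0
Step 2: p0@(0,4) p1@(2,1) p2@ESC -> at (1,2): 0 [-], cum=0
Step 3: p0@(0,3) p1@(1,1) p2@ESC -> at (1,2): 0 [-], cum=0
Step 4: p0@ESC p1@(0,1) p2@ESC -> at (1,2): 0 [-], cum=0
Step 5: p0@ESC p1@ESC p2@ESC -> at (1,2): 0 [-], cum=0
Total visits = 0

Answer: 0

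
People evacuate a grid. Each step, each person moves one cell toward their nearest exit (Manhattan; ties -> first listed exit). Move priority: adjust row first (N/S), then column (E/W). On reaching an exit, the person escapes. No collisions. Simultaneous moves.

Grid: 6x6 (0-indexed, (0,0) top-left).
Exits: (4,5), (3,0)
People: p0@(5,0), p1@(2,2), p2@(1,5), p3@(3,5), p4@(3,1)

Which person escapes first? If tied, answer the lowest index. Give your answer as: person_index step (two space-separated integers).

Answer: 3 1

Derivation:
Step 1: p0:(5,0)->(4,0) | p1:(2,2)->(3,2) | p2:(1,5)->(2,5) | p3:(3,5)->(4,5)->EXIT | p4:(3,1)->(3,0)->EXIT
Step 2: p0:(4,0)->(3,0)->EXIT | p1:(3,2)->(3,1) | p2:(2,5)->(3,5) | p3:escaped | p4:escaped
Step 3: p0:escaped | p1:(3,1)->(3,0)->EXIT | p2:(3,5)->(4,5)->EXIT | p3:escaped | p4:escaped
Exit steps: [2, 3, 3, 1, 1]
First to escape: p3 at step 1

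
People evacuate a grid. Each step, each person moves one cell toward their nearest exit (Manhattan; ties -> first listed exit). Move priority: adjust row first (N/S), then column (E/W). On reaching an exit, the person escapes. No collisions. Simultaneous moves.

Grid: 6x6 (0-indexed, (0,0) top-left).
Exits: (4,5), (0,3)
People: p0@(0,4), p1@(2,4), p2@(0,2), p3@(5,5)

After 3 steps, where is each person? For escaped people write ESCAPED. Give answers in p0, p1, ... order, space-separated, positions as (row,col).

Step 1: p0:(0,4)->(0,3)->EXIT | p1:(2,4)->(3,4) | p2:(0,2)->(0,3)->EXIT | p3:(5,5)->(4,5)->EXIT
Step 2: p0:escaped | p1:(3,4)->(4,4) | p2:escaped | p3:escaped
Step 3: p0:escaped | p1:(4,4)->(4,5)->EXIT | p2:escaped | p3:escaped

ESCAPED ESCAPED ESCAPED ESCAPED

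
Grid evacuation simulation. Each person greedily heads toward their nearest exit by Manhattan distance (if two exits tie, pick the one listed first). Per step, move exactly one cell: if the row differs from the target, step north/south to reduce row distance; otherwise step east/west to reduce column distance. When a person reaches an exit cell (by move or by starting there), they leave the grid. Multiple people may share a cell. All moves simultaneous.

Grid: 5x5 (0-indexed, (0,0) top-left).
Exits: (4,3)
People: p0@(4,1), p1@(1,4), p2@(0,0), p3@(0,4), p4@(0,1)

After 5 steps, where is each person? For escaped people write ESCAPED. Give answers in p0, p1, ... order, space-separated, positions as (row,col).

Step 1: p0:(4,1)->(4,2) | p1:(1,4)->(2,4) | p2:(0,0)->(1,0) | p3:(0,4)->(1,4) | p4:(0,1)->(1,1)
Step 2: p0:(4,2)->(4,3)->EXIT | p1:(2,4)->(3,4) | p2:(1,0)->(2,0) | p3:(1,4)->(2,4) | p4:(1,1)->(2,1)
Step 3: p0:escaped | p1:(3,4)->(4,4) | p2:(2,0)->(3,0) | p3:(2,4)->(3,4) | p4:(2,1)->(3,1)
Step 4: p0:escaped | p1:(4,4)->(4,3)->EXIT | p2:(3,0)->(4,0) | p3:(3,4)->(4,4) | p4:(3,1)->(4,1)
Step 5: p0:escaped | p1:escaped | p2:(4,0)->(4,1) | p3:(4,4)->(4,3)->EXIT | p4:(4,1)->(4,2)

ESCAPED ESCAPED (4,1) ESCAPED (4,2)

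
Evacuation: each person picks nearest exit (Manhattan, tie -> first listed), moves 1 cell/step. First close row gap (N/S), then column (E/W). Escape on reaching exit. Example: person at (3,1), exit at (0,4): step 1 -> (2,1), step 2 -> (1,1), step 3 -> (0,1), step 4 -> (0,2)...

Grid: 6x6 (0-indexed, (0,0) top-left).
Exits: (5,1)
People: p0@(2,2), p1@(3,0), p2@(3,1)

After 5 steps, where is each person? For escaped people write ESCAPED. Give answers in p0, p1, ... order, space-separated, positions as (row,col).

Step 1: p0:(2,2)->(3,2) | p1:(3,0)->(4,0) | p2:(3,1)->(4,1)
Step 2: p0:(3,2)->(4,2) | p1:(4,0)->(5,0) | p2:(4,1)->(5,1)->EXIT
Step 3: p0:(4,2)->(5,2) | p1:(5,0)->(5,1)->EXIT | p2:escaped
Step 4: p0:(5,2)->(5,1)->EXIT | p1:escaped | p2:escaped

ESCAPED ESCAPED ESCAPED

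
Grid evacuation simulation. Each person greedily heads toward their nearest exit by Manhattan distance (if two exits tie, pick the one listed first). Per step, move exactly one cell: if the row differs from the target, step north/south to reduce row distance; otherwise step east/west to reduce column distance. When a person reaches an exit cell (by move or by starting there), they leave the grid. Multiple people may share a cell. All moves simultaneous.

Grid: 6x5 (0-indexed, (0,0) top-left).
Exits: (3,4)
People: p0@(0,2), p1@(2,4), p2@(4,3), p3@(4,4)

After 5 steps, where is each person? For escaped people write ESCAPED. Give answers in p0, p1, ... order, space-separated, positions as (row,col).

Step 1: p0:(0,2)->(1,2) | p1:(2,4)->(3,4)->EXIT | p2:(4,3)->(3,3) | p3:(4,4)->(3,4)->EXIT
Step 2: p0:(1,2)->(2,2) | p1:escaped | p2:(3,3)->(3,4)->EXIT | p3:escaped
Step 3: p0:(2,2)->(3,2) | p1:escaped | p2:escaped | p3:escaped
Step 4: p0:(3,2)->(3,3) | p1:escaped | p2:escaped | p3:escaped
Step 5: p0:(3,3)->(3,4)->EXIT | p1:escaped | p2:escaped | p3:escaped

ESCAPED ESCAPED ESCAPED ESCAPED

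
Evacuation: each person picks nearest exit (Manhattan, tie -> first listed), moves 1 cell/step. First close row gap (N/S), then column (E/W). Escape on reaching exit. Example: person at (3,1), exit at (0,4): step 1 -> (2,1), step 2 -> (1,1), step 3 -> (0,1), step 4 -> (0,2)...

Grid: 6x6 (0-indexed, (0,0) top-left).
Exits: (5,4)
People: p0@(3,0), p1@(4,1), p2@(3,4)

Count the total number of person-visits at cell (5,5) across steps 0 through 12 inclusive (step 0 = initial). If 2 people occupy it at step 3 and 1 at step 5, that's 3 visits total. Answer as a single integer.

Step 0: p0@(3,0) p1@(4,1) p2@(3,4) -> at (5,5): 0 [-], cum=0
Step 1: p0@(4,0) p1@(5,1) p2@(4,4) -> at (5,5): 0 [-], cum=0
Step 2: p0@(5,0) p1@(5,2) p2@ESC -> at (5,5): 0 [-], cum=0
Step 3: p0@(5,1) p1@(5,3) p2@ESC -> at (5,5): 0 [-], cum=0
Step 4: p0@(5,2) p1@ESC p2@ESC -> at (5,5): 0 [-], cum=0
Step 5: p0@(5,3) p1@ESC p2@ESC -> at (5,5): 0 [-], cum=0
Step 6: p0@ESC p1@ESC p2@ESC -> at (5,5): 0 [-], cum=0
Total visits = 0

Answer: 0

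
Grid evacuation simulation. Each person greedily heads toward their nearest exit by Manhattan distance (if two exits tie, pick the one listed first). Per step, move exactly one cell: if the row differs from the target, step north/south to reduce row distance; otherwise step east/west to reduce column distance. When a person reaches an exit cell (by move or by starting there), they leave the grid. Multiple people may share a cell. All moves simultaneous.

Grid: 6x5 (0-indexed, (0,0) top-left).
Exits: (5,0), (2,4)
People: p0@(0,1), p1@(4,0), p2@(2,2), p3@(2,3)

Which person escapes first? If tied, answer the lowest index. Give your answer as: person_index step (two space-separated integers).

Answer: 1 1

Derivation:
Step 1: p0:(0,1)->(1,1) | p1:(4,0)->(5,0)->EXIT | p2:(2,2)->(2,3) | p3:(2,3)->(2,4)->EXIT
Step 2: p0:(1,1)->(2,1) | p1:escaped | p2:(2,3)->(2,4)->EXIT | p3:escaped
Step 3: p0:(2,1)->(2,2) | p1:escaped | p2:escaped | p3:escaped
Step 4: p0:(2,2)->(2,3) | p1:escaped | p2:escaped | p3:escaped
Step 5: p0:(2,3)->(2,4)->EXIT | p1:escaped | p2:escaped | p3:escaped
Exit steps: [5, 1, 2, 1]
First to escape: p1 at step 1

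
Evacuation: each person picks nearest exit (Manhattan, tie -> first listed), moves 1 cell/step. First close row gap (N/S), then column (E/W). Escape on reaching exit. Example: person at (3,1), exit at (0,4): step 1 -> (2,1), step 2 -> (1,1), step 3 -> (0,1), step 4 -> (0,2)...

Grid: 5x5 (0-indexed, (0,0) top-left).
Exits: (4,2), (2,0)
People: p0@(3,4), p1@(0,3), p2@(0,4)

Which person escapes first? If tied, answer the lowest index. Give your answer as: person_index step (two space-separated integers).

Step 1: p0:(3,4)->(4,4) | p1:(0,3)->(1,3) | p2:(0,4)->(1,4)
Step 2: p0:(4,4)->(4,3) | p1:(1,3)->(2,3) | p2:(1,4)->(2,4)
Step 3: p0:(4,3)->(4,2)->EXIT | p1:(2,3)->(3,3) | p2:(2,4)->(3,4)
Step 4: p0:escaped | p1:(3,3)->(4,3) | p2:(3,4)->(4,4)
Step 5: p0:escaped | p1:(4,3)->(4,2)->EXIT | p2:(4,4)->(4,3)
Step 6: p0:escaped | p1:escaped | p2:(4,3)->(4,2)->EXIT
Exit steps: [3, 5, 6]
First to escape: p0 at step 3

Answer: 0 3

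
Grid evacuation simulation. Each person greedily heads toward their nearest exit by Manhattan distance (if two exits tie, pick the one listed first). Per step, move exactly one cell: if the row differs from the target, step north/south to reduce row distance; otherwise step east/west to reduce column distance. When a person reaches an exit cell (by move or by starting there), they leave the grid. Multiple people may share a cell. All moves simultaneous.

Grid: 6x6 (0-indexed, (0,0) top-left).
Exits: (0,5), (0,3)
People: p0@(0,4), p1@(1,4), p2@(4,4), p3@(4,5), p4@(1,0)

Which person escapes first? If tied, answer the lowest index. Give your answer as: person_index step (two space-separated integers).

Step 1: p0:(0,4)->(0,5)->EXIT | p1:(1,4)->(0,4) | p2:(4,4)->(3,4) | p3:(4,5)->(3,5) | p4:(1,0)->(0,0)
Step 2: p0:escaped | p1:(0,4)->(0,5)->EXIT | p2:(3,4)->(2,4) | p3:(3,5)->(2,5) | p4:(0,0)->(0,1)
Step 3: p0:escaped | p1:escaped | p2:(2,4)->(1,4) | p3:(2,5)->(1,5) | p4:(0,1)->(0,2)
Step 4: p0:escaped | p1:escaped | p2:(1,4)->(0,4) | p3:(1,5)->(0,5)->EXIT | p4:(0,2)->(0,3)->EXIT
Step 5: p0:escaped | p1:escaped | p2:(0,4)->(0,5)->EXIT | p3:escaped | p4:escaped
Exit steps: [1, 2, 5, 4, 4]
First to escape: p0 at step 1

Answer: 0 1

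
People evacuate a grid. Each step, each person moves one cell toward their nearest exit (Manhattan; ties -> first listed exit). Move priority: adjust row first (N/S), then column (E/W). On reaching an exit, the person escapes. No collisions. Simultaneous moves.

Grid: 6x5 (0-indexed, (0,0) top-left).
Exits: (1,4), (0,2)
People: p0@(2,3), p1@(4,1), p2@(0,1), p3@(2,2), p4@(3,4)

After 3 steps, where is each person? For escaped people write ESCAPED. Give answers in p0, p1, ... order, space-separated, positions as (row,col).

Step 1: p0:(2,3)->(1,3) | p1:(4,1)->(3,1) | p2:(0,1)->(0,2)->EXIT | p3:(2,2)->(1,2) | p4:(3,4)->(2,4)
Step 2: p0:(1,3)->(1,4)->EXIT | p1:(3,1)->(2,1) | p2:escaped | p3:(1,2)->(0,2)->EXIT | p4:(2,4)->(1,4)->EXIT
Step 3: p0:escaped | p1:(2,1)->(1,1) | p2:escaped | p3:escaped | p4:escaped

ESCAPED (1,1) ESCAPED ESCAPED ESCAPED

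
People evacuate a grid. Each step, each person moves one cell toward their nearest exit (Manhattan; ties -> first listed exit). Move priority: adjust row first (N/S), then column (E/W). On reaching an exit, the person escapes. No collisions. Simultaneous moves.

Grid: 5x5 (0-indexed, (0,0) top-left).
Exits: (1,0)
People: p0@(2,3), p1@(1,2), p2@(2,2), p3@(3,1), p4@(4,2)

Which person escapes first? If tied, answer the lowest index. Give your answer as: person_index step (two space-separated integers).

Answer: 1 2

Derivation:
Step 1: p0:(2,3)->(1,3) | p1:(1,2)->(1,1) | p2:(2,2)->(1,2) | p3:(3,1)->(2,1) | p4:(4,2)->(3,2)
Step 2: p0:(1,3)->(1,2) | p1:(1,1)->(1,0)->EXIT | p2:(1,2)->(1,1) | p3:(2,1)->(1,1) | p4:(3,2)->(2,2)
Step 3: p0:(1,2)->(1,1) | p1:escaped | p2:(1,1)->(1,0)->EXIT | p3:(1,1)->(1,0)->EXIT | p4:(2,2)->(1,2)
Step 4: p0:(1,1)->(1,0)->EXIT | p1:escaped | p2:escaped | p3:escaped | p4:(1,2)->(1,1)
Step 5: p0:escaped | p1:escaped | p2:escaped | p3:escaped | p4:(1,1)->(1,0)->EXIT
Exit steps: [4, 2, 3, 3, 5]
First to escape: p1 at step 2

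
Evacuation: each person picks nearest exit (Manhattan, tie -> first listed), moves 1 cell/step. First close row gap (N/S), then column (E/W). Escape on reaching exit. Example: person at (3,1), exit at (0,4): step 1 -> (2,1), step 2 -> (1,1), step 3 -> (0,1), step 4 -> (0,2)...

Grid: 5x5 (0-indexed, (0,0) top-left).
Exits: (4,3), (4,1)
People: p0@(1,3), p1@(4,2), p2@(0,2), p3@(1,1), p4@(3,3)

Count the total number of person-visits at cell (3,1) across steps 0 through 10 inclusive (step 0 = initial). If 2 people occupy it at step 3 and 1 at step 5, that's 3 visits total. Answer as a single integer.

Step 0: p0@(1,3) p1@(4,2) p2@(0,2) p3@(1,1) p4@(3,3) -> at (3,1): 0 [-], cum=0
Step 1: p0@(2,3) p1@ESC p2@(1,2) p3@(2,1) p4@ESC -> at (3,1): 0 [-], cum=0
Step 2: p0@(3,3) p1@ESC p2@(2,2) p3@(3,1) p4@ESC -> at (3,1): 1 [p3], cum=1
Step 3: p0@ESC p1@ESC p2@(3,2) p3@ESC p4@ESC -> at (3,1): 0 [-], cum=1
Step 4: p0@ESC p1@ESC p2@(4,2) p3@ESC p4@ESC -> at (3,1): 0 [-], cum=1
Step 5: p0@ESC p1@ESC p2@ESC p3@ESC p4@ESC -> at (3,1): 0 [-], cum=1
Total visits = 1

Answer: 1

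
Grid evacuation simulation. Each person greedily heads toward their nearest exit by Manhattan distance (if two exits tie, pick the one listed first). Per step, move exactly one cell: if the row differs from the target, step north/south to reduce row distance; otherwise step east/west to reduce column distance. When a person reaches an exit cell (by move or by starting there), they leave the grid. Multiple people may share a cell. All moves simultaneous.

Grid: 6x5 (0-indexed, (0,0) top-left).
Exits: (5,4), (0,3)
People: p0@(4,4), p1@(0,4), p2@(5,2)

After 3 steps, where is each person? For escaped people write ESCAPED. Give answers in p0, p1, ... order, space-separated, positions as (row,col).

Step 1: p0:(4,4)->(5,4)->EXIT | p1:(0,4)->(0,3)->EXIT | p2:(5,2)->(5,3)
Step 2: p0:escaped | p1:escaped | p2:(5,3)->(5,4)->EXIT

ESCAPED ESCAPED ESCAPED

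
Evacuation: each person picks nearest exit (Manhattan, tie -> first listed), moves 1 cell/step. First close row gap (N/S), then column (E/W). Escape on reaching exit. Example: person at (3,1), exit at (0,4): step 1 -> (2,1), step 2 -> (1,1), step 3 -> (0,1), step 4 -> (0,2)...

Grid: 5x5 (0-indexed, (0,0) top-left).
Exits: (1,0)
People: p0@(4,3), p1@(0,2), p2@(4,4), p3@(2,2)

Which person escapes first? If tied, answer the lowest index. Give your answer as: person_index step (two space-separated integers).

Answer: 1 3

Derivation:
Step 1: p0:(4,3)->(3,3) | p1:(0,2)->(1,2) | p2:(4,4)->(3,4) | p3:(2,2)->(1,2)
Step 2: p0:(3,3)->(2,3) | p1:(1,2)->(1,1) | p2:(3,4)->(2,4) | p3:(1,2)->(1,1)
Step 3: p0:(2,3)->(1,3) | p1:(1,1)->(1,0)->EXIT | p2:(2,4)->(1,4) | p3:(1,1)->(1,0)->EXIT
Step 4: p0:(1,3)->(1,2) | p1:escaped | p2:(1,4)->(1,3) | p3:escaped
Step 5: p0:(1,2)->(1,1) | p1:escaped | p2:(1,3)->(1,2) | p3:escaped
Step 6: p0:(1,1)->(1,0)->EXIT | p1:escaped | p2:(1,2)->(1,1) | p3:escaped
Step 7: p0:escaped | p1:escaped | p2:(1,1)->(1,0)->EXIT | p3:escaped
Exit steps: [6, 3, 7, 3]
First to escape: p1 at step 3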